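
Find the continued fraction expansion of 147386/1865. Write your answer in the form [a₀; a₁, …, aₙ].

Repeatedly divide and take the remainder:
147386 = 79·1865 + 51, so a_0 = 79
1865 = 36·51 + 29, so a_1 = 36
51 = 1·29 + 22, so a_2 = 1
29 = 1·22 + 7, so a_3 = 1
22 = 3·7 + 1, so a_4 = 3
7 = 7·1 + 0, so a_5 = 7

[79; 36, 1, 1, 3, 7]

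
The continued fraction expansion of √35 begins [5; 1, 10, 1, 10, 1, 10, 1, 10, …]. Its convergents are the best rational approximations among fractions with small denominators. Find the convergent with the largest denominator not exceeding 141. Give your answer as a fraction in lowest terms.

List convergents until the denominator exceeds the bound:
a_0 = 5: 5/1  (≤ bound)
a_1 = 1: 6/1  (≤ bound)
a_2 = 10: 65/11  (≤ bound)
a_3 = 1: 71/12  (≤ bound)
a_4 = 10: 775/131  (≤ bound)
a_5 = 1: 846/143  (> 141, stop)

775/131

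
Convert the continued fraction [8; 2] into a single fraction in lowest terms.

17/2

Collapse the nested fraction from the inside out:
Start with 2.
8 + 1/(2/1) = 8 + 1/2 = 17/2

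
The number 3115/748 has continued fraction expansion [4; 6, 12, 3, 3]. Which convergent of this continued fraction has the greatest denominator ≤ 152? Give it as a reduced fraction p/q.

304/73

List convergents until the denominator exceeds the bound:
a_0 = 4: 4/1  (≤ bound)
a_1 = 6: 25/6  (≤ bound)
a_2 = 12: 304/73  (≤ bound)
a_3 = 3: 937/225  (> 152, stop)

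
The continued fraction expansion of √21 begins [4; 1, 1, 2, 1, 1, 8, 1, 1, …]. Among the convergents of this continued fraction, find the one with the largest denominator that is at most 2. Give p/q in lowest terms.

a_0 = 4: 4/1  (≤ bound)
a_1 = 1: 5/1  (≤ bound)
a_2 = 1: 9/2  (≤ bound)
a_3 = 2: 23/5  (> 2, stop)

9/2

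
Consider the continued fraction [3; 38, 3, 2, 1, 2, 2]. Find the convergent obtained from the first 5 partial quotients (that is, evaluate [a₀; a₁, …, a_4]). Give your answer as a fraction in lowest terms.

1159/383

Work from the innermost term outward:
Start with 1.
2 + 1/(1/1) = 2 + 1/1 = 3/1
3 + 1/(3/1) = 3 + 1/3 = 10/3
38 + 1/(10/3) = 38 + 3/10 = 383/10
3 + 1/(383/10) = 3 + 10/383 = 1159/383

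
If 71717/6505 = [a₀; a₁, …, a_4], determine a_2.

6

Repeatedly divide and take the remainder:
⌊71717/6505⌋ = 11, remainder 162
⌊6505/162⌋ = 40, remainder 25
⌊162/25⌋ = 6, remainder 12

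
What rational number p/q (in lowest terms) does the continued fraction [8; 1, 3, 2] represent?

Use the convergent recurrence hₖ = aₖ·hₖ₋₁ + hₖ₋₂ (and likewise for the denominators kₖ):
a_0 = 8: 8/1
a_1 = 1: 9/1
a_2 = 3: 35/4
a_3 = 2: 79/9

79/9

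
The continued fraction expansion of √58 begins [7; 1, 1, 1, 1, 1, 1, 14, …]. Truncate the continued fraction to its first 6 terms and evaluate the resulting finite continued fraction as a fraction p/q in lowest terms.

61/8

Collapse the nested fraction from the inside out:
Start with 1.
1 + 1/(1/1) = 1 + 1/1 = 2/1
1 + 1/(2/1) = 1 + 1/2 = 3/2
1 + 1/(3/2) = 1 + 2/3 = 5/3
1 + 1/(5/3) = 1 + 3/5 = 8/5
7 + 1/(8/5) = 7 + 5/8 = 61/8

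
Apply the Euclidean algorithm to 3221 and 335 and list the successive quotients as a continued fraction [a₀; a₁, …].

[9; 1, 1, 1, 1, 2, 12, 2]

⌊3221/335⌋ = 9, remainder 206
⌊335/206⌋ = 1, remainder 129
⌊206/129⌋ = 1, remainder 77
⌊129/77⌋ = 1, remainder 52
⌊77/52⌋ = 1, remainder 25
⌊52/25⌋ = 2, remainder 2
⌊25/2⌋ = 12, remainder 1
⌊2/1⌋ = 2, remainder 0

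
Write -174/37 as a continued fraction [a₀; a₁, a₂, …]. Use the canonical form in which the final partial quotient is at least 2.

Repeatedly divide and take the remainder:
-174 = -5·37 + 11, so a_0 = -5
37 = 3·11 + 4, so a_1 = 3
11 = 2·4 + 3, so a_2 = 2
4 = 1·3 + 1, so a_3 = 1
3 = 3·1 + 0, so a_4 = 3

[-5; 3, 2, 1, 3]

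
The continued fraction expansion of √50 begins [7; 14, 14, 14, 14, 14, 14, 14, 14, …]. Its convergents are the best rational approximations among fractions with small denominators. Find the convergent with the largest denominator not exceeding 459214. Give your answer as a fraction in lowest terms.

275807/39005

a_0 = 7: 7/1  (≤ bound)
a_1 = 14: 99/14  (≤ bound)
a_2 = 14: 1393/197  (≤ bound)
a_3 = 14: 19601/2772  (≤ bound)
a_4 = 14: 275807/39005  (≤ bound)
a_5 = 14: 3880899/548842  (> 459214, stop)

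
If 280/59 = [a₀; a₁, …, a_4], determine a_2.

2

⌊280/59⌋ = 4, remainder 44
⌊59/44⌋ = 1, remainder 15
⌊44/15⌋ = 2, remainder 14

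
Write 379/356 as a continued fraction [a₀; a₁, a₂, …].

379 ÷ 356 → quotient 1, remainder 23
356 ÷ 23 → quotient 15, remainder 11
23 ÷ 11 → quotient 2, remainder 1
11 ÷ 1 → quotient 11, remainder 0

[1; 15, 2, 11]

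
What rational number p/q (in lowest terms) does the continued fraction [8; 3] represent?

25/3

Work from the innermost term outward:
Start with 3.
8 + 1/(3/1) = 8 + 1/3 = 25/3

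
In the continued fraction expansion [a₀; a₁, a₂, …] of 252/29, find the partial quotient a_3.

⌊252/29⌋ = 8, remainder 20
⌊29/20⌋ = 1, remainder 9
⌊20/9⌋ = 2, remainder 2
⌊9/2⌋ = 4, remainder 1

4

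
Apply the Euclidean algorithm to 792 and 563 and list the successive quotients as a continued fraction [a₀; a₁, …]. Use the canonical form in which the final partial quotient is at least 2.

Apply division with remainder until the remainder is 0:
792 ÷ 563 → quotient 1, remainder 229
563 ÷ 229 → quotient 2, remainder 105
229 ÷ 105 → quotient 2, remainder 19
105 ÷ 19 → quotient 5, remainder 10
19 ÷ 10 → quotient 1, remainder 9
10 ÷ 9 → quotient 1, remainder 1
9 ÷ 1 → quotient 9, remainder 0

[1; 2, 2, 5, 1, 1, 9]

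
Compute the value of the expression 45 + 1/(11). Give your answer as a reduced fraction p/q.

496/11

Build up convergents one term at a time:
a_0 = 45: 45/1
a_1 = 11: 496/11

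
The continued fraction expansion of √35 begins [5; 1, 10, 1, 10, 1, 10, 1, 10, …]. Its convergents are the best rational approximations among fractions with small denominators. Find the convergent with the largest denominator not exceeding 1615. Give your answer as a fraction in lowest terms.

a_0 = 5: 5/1  (≤ bound)
a_1 = 1: 6/1  (≤ bound)
a_2 = 10: 65/11  (≤ bound)
a_3 = 1: 71/12  (≤ bound)
a_4 = 10: 775/131  (≤ bound)
a_5 = 1: 846/143  (≤ bound)
a_6 = 10: 9235/1561  (≤ bound)
a_7 = 1: 10081/1704  (> 1615, stop)

9235/1561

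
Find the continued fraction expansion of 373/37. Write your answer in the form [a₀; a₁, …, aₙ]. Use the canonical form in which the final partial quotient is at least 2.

[10; 12, 3]

Repeatedly divide and take the remainder:
373 ÷ 37 → quotient 10, remainder 3
37 ÷ 3 → quotient 12, remainder 1
3 ÷ 1 → quotient 3, remainder 0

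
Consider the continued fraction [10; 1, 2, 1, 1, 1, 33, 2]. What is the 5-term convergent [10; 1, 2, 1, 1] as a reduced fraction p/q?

75/7

a_0 = 10: 10/1
a_1 = 1: 11/1
a_2 = 2: 32/3
a_3 = 1: 43/4
a_4 = 1: 75/7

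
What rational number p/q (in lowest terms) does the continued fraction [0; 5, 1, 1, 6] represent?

13/72

Start with 6.
1 + 1/(6/1) = 1 + 1/6 = 7/6
1 + 1/(7/6) = 1 + 6/7 = 13/7
5 + 1/(13/7) = 5 + 7/13 = 72/13
0 + 1/(72/13) = 0 + 13/72 = 13/72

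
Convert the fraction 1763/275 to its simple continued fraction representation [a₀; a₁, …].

Repeatedly divide and take the remainder:
1763 = 6·275 + 113, so a_0 = 6
275 = 2·113 + 49, so a_1 = 2
113 = 2·49 + 15, so a_2 = 2
49 = 3·15 + 4, so a_3 = 3
15 = 3·4 + 3, so a_4 = 3
4 = 1·3 + 1, so a_5 = 1
3 = 3·1 + 0, so a_6 = 3

[6; 2, 2, 3, 3, 1, 3]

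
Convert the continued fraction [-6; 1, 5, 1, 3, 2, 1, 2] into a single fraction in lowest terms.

Work from the innermost term outward:
Start with 2.
1 + 1/(2/1) = 1 + 1/2 = 3/2
2 + 1/(3/2) = 2 + 2/3 = 8/3
3 + 1/(8/3) = 3 + 3/8 = 27/8
1 + 1/(27/8) = 1 + 8/27 = 35/27
5 + 1/(35/27) = 5 + 27/35 = 202/35
1 + 1/(202/35) = 1 + 35/202 = 237/202
-6 + 1/(237/202) = -6 + 202/237 = -1220/237

-1220/237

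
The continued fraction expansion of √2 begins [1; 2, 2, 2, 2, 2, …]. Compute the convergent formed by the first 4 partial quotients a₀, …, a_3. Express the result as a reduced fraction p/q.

17/12

Start with 2.
2 + 1/(2/1) = 2 + 1/2 = 5/2
2 + 1/(5/2) = 2 + 2/5 = 12/5
1 + 1/(12/5) = 1 + 5/12 = 17/12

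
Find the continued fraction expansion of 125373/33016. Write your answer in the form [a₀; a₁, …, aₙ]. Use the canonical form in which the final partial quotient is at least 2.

[3; 1, 3, 1, 14, 4, 7, 15]

Apply division with remainder until the remainder is 0:
⌊125373/33016⌋ = 3, remainder 26325
⌊33016/26325⌋ = 1, remainder 6691
⌊26325/6691⌋ = 3, remainder 6252
⌊6691/6252⌋ = 1, remainder 439
⌊6252/439⌋ = 14, remainder 106
⌊439/106⌋ = 4, remainder 15
⌊106/15⌋ = 7, remainder 1
⌊15/1⌋ = 15, remainder 0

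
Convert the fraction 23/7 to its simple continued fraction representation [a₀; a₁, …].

[3; 3, 2]

23 = 3·7 + 2, so a_0 = 3
7 = 3·2 + 1, so a_1 = 3
2 = 2·1 + 0, so a_2 = 2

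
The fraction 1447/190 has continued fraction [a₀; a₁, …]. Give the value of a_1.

1

⌊1447/190⌋ = 7, remainder 117
⌊190/117⌋ = 1, remainder 73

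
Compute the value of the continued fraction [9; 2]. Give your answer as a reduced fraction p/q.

19/2

a_0 = 9: 9/1
a_1 = 2: 19/2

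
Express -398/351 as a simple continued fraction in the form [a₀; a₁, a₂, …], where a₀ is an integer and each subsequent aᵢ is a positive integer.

Apply division with remainder until the remainder is 0:
-398 ÷ 351 → quotient -2, remainder 304
351 ÷ 304 → quotient 1, remainder 47
304 ÷ 47 → quotient 6, remainder 22
47 ÷ 22 → quotient 2, remainder 3
22 ÷ 3 → quotient 7, remainder 1
3 ÷ 1 → quotient 3, remainder 0

[-2; 1, 6, 2, 7, 3]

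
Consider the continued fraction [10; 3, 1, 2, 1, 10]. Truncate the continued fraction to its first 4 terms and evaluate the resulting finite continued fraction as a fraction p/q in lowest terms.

a_0 = 10: 10/1
a_1 = 3: 31/3
a_2 = 1: 41/4
a_3 = 2: 113/11

113/11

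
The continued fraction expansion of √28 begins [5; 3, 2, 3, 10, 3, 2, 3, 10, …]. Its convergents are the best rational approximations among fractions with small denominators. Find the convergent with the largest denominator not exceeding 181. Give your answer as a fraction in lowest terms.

127/24

List convergents until the denominator exceeds the bound:
a_0 = 5: 5/1  (≤ bound)
a_1 = 3: 16/3  (≤ bound)
a_2 = 2: 37/7  (≤ bound)
a_3 = 3: 127/24  (≤ bound)
a_4 = 10: 1307/247  (> 181, stop)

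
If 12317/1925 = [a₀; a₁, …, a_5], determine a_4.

12317 = 6·1925 + 767, so a_0 = 6
1925 = 2·767 + 391, so a_1 = 2
767 = 1·391 + 376, so a_2 = 1
391 = 1·376 + 15, so a_3 = 1
376 = 25·15 + 1, so a_4 = 25

25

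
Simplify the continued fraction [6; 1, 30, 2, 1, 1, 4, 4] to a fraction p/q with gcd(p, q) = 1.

21218/3045

a_0 = 6: 6/1
a_1 = 1: 7/1
a_2 = 30: 216/31
a_3 = 2: 439/63
a_4 = 1: 655/94
a_5 = 1: 1094/157
a_6 = 4: 5031/722
a_7 = 4: 21218/3045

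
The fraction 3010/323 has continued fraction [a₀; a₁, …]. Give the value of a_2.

⌊3010/323⌋ = 9, remainder 103
⌊323/103⌋ = 3, remainder 14
⌊103/14⌋ = 7, remainder 5

7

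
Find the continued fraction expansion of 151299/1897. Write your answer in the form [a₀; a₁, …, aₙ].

[79; 1, 3, 8, 1, 2, 3, 5]

151299 = 79·1897 + 1436, so a_0 = 79
1897 = 1·1436 + 461, so a_1 = 1
1436 = 3·461 + 53, so a_2 = 3
461 = 8·53 + 37, so a_3 = 8
53 = 1·37 + 16, so a_4 = 1
37 = 2·16 + 5, so a_5 = 2
16 = 3·5 + 1, so a_6 = 3
5 = 5·1 + 0, so a_7 = 5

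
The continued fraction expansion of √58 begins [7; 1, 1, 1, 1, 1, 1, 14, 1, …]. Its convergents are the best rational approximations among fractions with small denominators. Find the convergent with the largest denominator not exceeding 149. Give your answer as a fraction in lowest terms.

99/13

a_0 = 7: 7/1  (≤ bound)
a_1 = 1: 8/1  (≤ bound)
a_2 = 1: 15/2  (≤ bound)
a_3 = 1: 23/3  (≤ bound)
a_4 = 1: 38/5  (≤ bound)
a_5 = 1: 61/8  (≤ bound)
a_6 = 1: 99/13  (≤ bound)
a_7 = 14: 1447/190  (> 149, stop)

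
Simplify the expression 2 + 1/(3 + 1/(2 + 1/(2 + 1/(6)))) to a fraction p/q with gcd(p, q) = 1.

250/109

Starting at the tail and folding back:
Start with 6.
2 + 1/(6/1) = 2 + 1/6 = 13/6
2 + 1/(13/6) = 2 + 6/13 = 32/13
3 + 1/(32/13) = 3 + 13/32 = 109/32
2 + 1/(109/32) = 2 + 32/109 = 250/109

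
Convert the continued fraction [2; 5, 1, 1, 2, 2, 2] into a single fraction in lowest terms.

353/162

Start with 2.
2 + 1/(2/1) = 2 + 1/2 = 5/2
2 + 1/(5/2) = 2 + 2/5 = 12/5
1 + 1/(12/5) = 1 + 5/12 = 17/12
1 + 1/(17/12) = 1 + 12/17 = 29/17
5 + 1/(29/17) = 5 + 17/29 = 162/29
2 + 1/(162/29) = 2 + 29/162 = 353/162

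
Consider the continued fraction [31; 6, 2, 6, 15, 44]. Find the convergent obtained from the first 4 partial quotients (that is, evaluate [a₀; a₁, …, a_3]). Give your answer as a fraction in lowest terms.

2617/84

Start with 6.
2 + 1/(6/1) = 2 + 1/6 = 13/6
6 + 1/(13/6) = 6 + 6/13 = 84/13
31 + 1/(84/13) = 31 + 13/84 = 2617/84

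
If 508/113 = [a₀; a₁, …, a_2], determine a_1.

2

Repeatedly divide and take the remainder:
508 ÷ 113 → quotient 4, remainder 56
113 ÷ 56 → quotient 2, remainder 1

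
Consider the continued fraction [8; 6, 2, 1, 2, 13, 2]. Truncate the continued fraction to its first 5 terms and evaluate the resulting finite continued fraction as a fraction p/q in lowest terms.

416/51

Starting at the tail and folding back:
Start with 2.
1 + 1/(2/1) = 1 + 1/2 = 3/2
2 + 1/(3/2) = 2 + 2/3 = 8/3
6 + 1/(8/3) = 6 + 3/8 = 51/8
8 + 1/(51/8) = 8 + 8/51 = 416/51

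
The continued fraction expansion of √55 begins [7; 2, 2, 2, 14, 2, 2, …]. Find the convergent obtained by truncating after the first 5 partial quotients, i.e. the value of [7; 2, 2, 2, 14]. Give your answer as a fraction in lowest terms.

a_0 = 7: 7/1
a_1 = 2: 15/2
a_2 = 2: 37/5
a_3 = 2: 89/12
a_4 = 14: 1283/173

1283/173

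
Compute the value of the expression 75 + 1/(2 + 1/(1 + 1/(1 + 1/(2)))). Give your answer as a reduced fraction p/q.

Start with 2.
1 + 1/(2/1) = 1 + 1/2 = 3/2
1 + 1/(3/2) = 1 + 2/3 = 5/3
2 + 1/(5/3) = 2 + 3/5 = 13/5
75 + 1/(13/5) = 75 + 5/13 = 980/13

980/13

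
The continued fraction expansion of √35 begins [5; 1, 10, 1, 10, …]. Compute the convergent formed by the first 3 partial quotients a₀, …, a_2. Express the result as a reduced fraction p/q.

65/11

a_0 = 5: 5/1
a_1 = 1: 6/1
a_2 = 10: 65/11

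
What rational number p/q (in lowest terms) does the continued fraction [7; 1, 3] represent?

a_0 = 7: 7/1
a_1 = 1: 8/1
a_2 = 3: 31/4

31/4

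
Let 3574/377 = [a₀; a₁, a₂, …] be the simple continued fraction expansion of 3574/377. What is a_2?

⌊3574/377⌋ = 9, remainder 181
⌊377/181⌋ = 2, remainder 15
⌊181/15⌋ = 12, remainder 1

12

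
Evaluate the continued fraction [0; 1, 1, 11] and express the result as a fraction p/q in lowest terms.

Starting at the tail and folding back:
Start with 11.
1 + 1/(11/1) = 1 + 1/11 = 12/11
1 + 1/(12/11) = 1 + 11/12 = 23/12
0 + 1/(23/12) = 0 + 12/23 = 12/23

12/23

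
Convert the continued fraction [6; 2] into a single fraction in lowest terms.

Build up convergents one term at a time:
a_0 = 6: 6/1
a_1 = 2: 13/2

13/2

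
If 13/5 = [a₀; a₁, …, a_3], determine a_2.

1

13 = 2·5 + 3, so a_0 = 2
5 = 1·3 + 2, so a_1 = 1
3 = 1·2 + 1, so a_2 = 1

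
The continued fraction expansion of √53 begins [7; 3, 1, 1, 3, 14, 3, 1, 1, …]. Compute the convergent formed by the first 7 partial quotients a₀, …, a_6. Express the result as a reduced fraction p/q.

Compute successive convergents:
a_0 = 7: 7/1
a_1 = 3: 22/3
a_2 = 1: 29/4
a_3 = 1: 51/7
a_4 = 3: 182/25
a_5 = 14: 2599/357
a_6 = 3: 7979/1096

7979/1096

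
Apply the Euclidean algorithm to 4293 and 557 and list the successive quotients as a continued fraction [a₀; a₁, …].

Repeatedly divide and take the remainder:
4293 ÷ 557 → quotient 7, remainder 394
557 ÷ 394 → quotient 1, remainder 163
394 ÷ 163 → quotient 2, remainder 68
163 ÷ 68 → quotient 2, remainder 27
68 ÷ 27 → quotient 2, remainder 14
27 ÷ 14 → quotient 1, remainder 13
14 ÷ 13 → quotient 1, remainder 1
13 ÷ 1 → quotient 13, remainder 0

[7; 1, 2, 2, 2, 1, 1, 13]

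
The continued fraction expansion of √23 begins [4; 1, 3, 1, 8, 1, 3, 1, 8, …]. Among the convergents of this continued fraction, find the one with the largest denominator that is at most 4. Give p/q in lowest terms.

19/4

List convergents until the denominator exceeds the bound:
a_0 = 4: 4/1  (≤ bound)
a_1 = 1: 5/1  (≤ bound)
a_2 = 3: 19/4  (≤ bound)
a_3 = 1: 24/5  (> 4, stop)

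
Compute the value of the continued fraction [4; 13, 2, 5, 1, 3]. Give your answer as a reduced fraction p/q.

a_0 = 4: 4/1
a_1 = 13: 53/13
a_2 = 2: 110/27
a_3 = 5: 603/148
a_4 = 1: 713/175
a_5 = 3: 2742/673

2742/673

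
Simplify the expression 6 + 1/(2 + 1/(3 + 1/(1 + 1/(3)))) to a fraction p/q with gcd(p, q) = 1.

Start with 3.
1 + 1/(3/1) = 1 + 1/3 = 4/3
3 + 1/(4/3) = 3 + 3/4 = 15/4
2 + 1/(15/4) = 2 + 4/15 = 34/15
6 + 1/(34/15) = 6 + 15/34 = 219/34

219/34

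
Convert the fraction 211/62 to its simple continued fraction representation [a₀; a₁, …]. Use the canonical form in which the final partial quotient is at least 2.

211 = 3·62 + 25, so a_0 = 3
62 = 2·25 + 12, so a_1 = 2
25 = 2·12 + 1, so a_2 = 2
12 = 12·1 + 0, so a_3 = 12

[3; 2, 2, 12]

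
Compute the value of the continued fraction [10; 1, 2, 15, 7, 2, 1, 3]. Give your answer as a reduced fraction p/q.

40123/3759

a_0 = 10: 10/1
a_1 = 1: 11/1
a_2 = 2: 32/3
a_3 = 15: 491/46
a_4 = 7: 3469/325
a_5 = 2: 7429/696
a_6 = 1: 10898/1021
a_7 = 3: 40123/3759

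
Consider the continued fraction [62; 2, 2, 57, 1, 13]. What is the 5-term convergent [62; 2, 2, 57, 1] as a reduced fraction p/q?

Start with 1.
57 + 1/(1/1) = 57 + 1/1 = 58/1
2 + 1/(58/1) = 2 + 1/58 = 117/58
2 + 1/(117/58) = 2 + 58/117 = 292/117
62 + 1/(292/117) = 62 + 117/292 = 18221/292

18221/292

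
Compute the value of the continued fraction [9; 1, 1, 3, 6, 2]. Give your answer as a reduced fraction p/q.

Start with 2.
6 + 1/(2/1) = 6 + 1/2 = 13/2
3 + 1/(13/2) = 3 + 2/13 = 41/13
1 + 1/(41/13) = 1 + 13/41 = 54/41
1 + 1/(54/41) = 1 + 41/54 = 95/54
9 + 1/(95/54) = 9 + 54/95 = 909/95

909/95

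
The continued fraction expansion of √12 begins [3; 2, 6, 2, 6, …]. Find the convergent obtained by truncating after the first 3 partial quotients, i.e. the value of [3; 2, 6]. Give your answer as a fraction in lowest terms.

45/13

Build up convergents one term at a time:
a_0 = 3: 3/1
a_1 = 2: 7/2
a_2 = 6: 45/13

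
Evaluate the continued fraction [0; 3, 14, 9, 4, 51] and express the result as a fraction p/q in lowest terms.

Start with 51.
4 + 1/(51/1) = 4 + 1/51 = 205/51
9 + 1/(205/51) = 9 + 51/205 = 1896/205
14 + 1/(1896/205) = 14 + 205/1896 = 26749/1896
3 + 1/(26749/1896) = 3 + 1896/26749 = 82143/26749
0 + 1/(82143/26749) = 0 + 26749/82143 = 26749/82143

26749/82143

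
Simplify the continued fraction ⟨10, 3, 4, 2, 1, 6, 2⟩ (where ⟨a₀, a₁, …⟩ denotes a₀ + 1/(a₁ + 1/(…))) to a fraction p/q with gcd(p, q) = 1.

6227/604

Start with 2.
6 + 1/(2/1) = 6 + 1/2 = 13/2
1 + 1/(13/2) = 1 + 2/13 = 15/13
2 + 1/(15/13) = 2 + 13/15 = 43/15
4 + 1/(43/15) = 4 + 15/43 = 187/43
3 + 1/(187/43) = 3 + 43/187 = 604/187
10 + 1/(604/187) = 10 + 187/604 = 6227/604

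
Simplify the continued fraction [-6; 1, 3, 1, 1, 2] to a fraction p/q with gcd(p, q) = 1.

-120/23

a_0 = -6: -6/1
a_1 = 1: -5/1
a_2 = 3: -21/4
a_3 = 1: -26/5
a_4 = 1: -47/9
a_5 = 2: -120/23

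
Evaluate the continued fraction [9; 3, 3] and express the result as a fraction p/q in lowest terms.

93/10

Use the convergent recurrence hₖ = aₖ·hₖ₋₁ + hₖ₋₂ (and likewise for the denominators kₖ):
a_0 = 9: 9/1
a_1 = 3: 28/3
a_2 = 3: 93/10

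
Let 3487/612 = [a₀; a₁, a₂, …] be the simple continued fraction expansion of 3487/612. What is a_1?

1

3487 = 5·612 + 427, so a_0 = 5
612 = 1·427 + 185, so a_1 = 1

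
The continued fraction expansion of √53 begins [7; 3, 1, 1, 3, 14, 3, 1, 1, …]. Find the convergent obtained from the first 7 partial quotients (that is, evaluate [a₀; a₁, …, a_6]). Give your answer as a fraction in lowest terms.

Work from the innermost term outward:
Start with 3.
14 + 1/(3/1) = 14 + 1/3 = 43/3
3 + 1/(43/3) = 3 + 3/43 = 132/43
1 + 1/(132/43) = 1 + 43/132 = 175/132
1 + 1/(175/132) = 1 + 132/175 = 307/175
3 + 1/(307/175) = 3 + 175/307 = 1096/307
7 + 1/(1096/307) = 7 + 307/1096 = 7979/1096

7979/1096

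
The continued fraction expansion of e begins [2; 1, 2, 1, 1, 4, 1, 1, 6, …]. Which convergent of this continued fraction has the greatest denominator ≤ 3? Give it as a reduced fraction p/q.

a_0 = 2: 2/1  (≤ bound)
a_1 = 1: 3/1  (≤ bound)
a_2 = 2: 8/3  (≤ bound)
a_3 = 1: 11/4  (> 3, stop)

8/3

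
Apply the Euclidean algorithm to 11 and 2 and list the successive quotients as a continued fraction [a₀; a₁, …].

[5; 2]

Run the Euclidean algorithm, recording each quotient:
11 ÷ 2 → quotient 5, remainder 1
2 ÷ 1 → quotient 2, remainder 0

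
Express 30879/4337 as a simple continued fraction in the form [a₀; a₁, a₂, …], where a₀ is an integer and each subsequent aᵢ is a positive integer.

[7; 8, 2, 1, 15, 11]

30879 ÷ 4337 → quotient 7, remainder 520
4337 ÷ 520 → quotient 8, remainder 177
520 ÷ 177 → quotient 2, remainder 166
177 ÷ 166 → quotient 1, remainder 11
166 ÷ 11 → quotient 15, remainder 1
11 ÷ 1 → quotient 11, remainder 0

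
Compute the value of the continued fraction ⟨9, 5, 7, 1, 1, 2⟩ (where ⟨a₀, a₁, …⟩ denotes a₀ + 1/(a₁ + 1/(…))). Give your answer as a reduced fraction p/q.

Collapse the nested fraction from the inside out:
Start with 2.
1 + 1/(2/1) = 1 + 1/2 = 3/2
1 + 1/(3/2) = 1 + 2/3 = 5/3
7 + 1/(5/3) = 7 + 3/5 = 38/5
5 + 1/(38/5) = 5 + 5/38 = 195/38
9 + 1/(195/38) = 9 + 38/195 = 1793/195

1793/195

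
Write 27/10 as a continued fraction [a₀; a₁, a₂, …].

[2; 1, 2, 3]

Apply division with remainder until the remainder is 0:
⌊27/10⌋ = 2, remainder 7
⌊10/7⌋ = 1, remainder 3
⌊7/3⌋ = 2, remainder 1
⌊3/1⌋ = 3, remainder 0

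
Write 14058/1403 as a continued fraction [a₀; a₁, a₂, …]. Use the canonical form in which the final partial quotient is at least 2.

Apply division with remainder until the remainder is 0:
14058 = 10·1403 + 28, so a_0 = 10
1403 = 50·28 + 3, so a_1 = 50
28 = 9·3 + 1, so a_2 = 9
3 = 3·1 + 0, so a_3 = 3

[10; 50, 9, 3]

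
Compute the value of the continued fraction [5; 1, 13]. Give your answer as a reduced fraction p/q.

Collapse the nested fraction from the inside out:
Start with 13.
1 + 1/(13/1) = 1 + 1/13 = 14/13
5 + 1/(14/13) = 5 + 13/14 = 83/14

83/14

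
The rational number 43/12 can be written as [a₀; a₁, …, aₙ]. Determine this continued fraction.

⌊43/12⌋ = 3, remainder 7
⌊12/7⌋ = 1, remainder 5
⌊7/5⌋ = 1, remainder 2
⌊5/2⌋ = 2, remainder 1
⌊2/1⌋ = 2, remainder 0

[3; 1, 1, 2, 2]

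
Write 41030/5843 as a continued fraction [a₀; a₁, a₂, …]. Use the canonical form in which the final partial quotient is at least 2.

[7; 45, 3, 2, 1, 1, 7]

⌊41030/5843⌋ = 7, remainder 129
⌊5843/129⌋ = 45, remainder 38
⌊129/38⌋ = 3, remainder 15
⌊38/15⌋ = 2, remainder 8
⌊15/8⌋ = 1, remainder 7
⌊8/7⌋ = 1, remainder 1
⌊7/1⌋ = 7, remainder 0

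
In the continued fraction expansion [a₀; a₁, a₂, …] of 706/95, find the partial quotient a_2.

3

706 ÷ 95 → quotient 7, remainder 41
95 ÷ 41 → quotient 2, remainder 13
41 ÷ 13 → quotient 3, remainder 2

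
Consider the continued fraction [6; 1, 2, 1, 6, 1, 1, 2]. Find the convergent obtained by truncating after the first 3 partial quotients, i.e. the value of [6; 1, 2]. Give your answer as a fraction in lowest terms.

20/3

Use the convergent recurrence hₖ = aₖ·hₖ₋₁ + hₖ₋₂ (and likewise for the denominators kₖ):
a_0 = 6: 6/1
a_1 = 1: 7/1
a_2 = 2: 20/3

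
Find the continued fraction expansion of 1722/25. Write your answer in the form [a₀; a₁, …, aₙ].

[68; 1, 7, 3]

Apply division with remainder until the remainder is 0:
1722 = 68·25 + 22, so a_0 = 68
25 = 1·22 + 3, so a_1 = 1
22 = 7·3 + 1, so a_2 = 7
3 = 3·1 + 0, so a_3 = 3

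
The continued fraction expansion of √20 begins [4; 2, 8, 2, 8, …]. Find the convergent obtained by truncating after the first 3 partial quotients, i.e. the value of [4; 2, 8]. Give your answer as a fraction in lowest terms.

Compute successive convergents:
a_0 = 4: 4/1
a_1 = 2: 9/2
a_2 = 8: 76/17

76/17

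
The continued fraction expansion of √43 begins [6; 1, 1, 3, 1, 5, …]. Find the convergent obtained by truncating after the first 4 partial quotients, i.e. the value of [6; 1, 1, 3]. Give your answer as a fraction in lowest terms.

Use the convergent recurrence hₖ = aₖ·hₖ₋₁ + hₖ₋₂ (and likewise for the denominators kₖ):
a_0 = 6: 6/1
a_1 = 1: 7/1
a_2 = 1: 13/2
a_3 = 3: 46/7

46/7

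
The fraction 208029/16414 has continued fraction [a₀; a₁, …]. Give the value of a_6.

208029 = 12·16414 + 11061, so a_0 = 12
16414 = 1·11061 + 5353, so a_1 = 1
11061 = 2·5353 + 355, so a_2 = 2
5353 = 15·355 + 28, so a_3 = 15
355 = 12·28 + 19, so a_4 = 12
28 = 1·19 + 9, so a_5 = 1
19 = 2·9 + 1, so a_6 = 2

2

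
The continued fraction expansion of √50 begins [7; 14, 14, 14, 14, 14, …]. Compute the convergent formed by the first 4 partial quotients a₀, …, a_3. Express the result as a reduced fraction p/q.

19601/2772

Work from the innermost term outward:
Start with 14.
14 + 1/(14/1) = 14 + 1/14 = 197/14
14 + 1/(197/14) = 14 + 14/197 = 2772/197
7 + 1/(2772/197) = 7 + 197/2772 = 19601/2772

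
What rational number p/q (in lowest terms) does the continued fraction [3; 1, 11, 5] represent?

239/61

Start with 5.
11 + 1/(5/1) = 11 + 1/5 = 56/5
1 + 1/(56/5) = 1 + 5/56 = 61/56
3 + 1/(61/56) = 3 + 56/61 = 239/61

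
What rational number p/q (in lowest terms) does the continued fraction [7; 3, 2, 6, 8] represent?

Start with 8.
6 + 1/(8/1) = 6 + 1/8 = 49/8
2 + 1/(49/8) = 2 + 8/49 = 106/49
3 + 1/(106/49) = 3 + 49/106 = 367/106
7 + 1/(367/106) = 7 + 106/367 = 2675/367

2675/367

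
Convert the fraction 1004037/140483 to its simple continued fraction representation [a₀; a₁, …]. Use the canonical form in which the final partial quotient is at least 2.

⌊1004037/140483⌋ = 7, remainder 20656
⌊140483/20656⌋ = 6, remainder 16547
⌊20656/16547⌋ = 1, remainder 4109
⌊16547/4109⌋ = 4, remainder 111
⌊4109/111⌋ = 37, remainder 2
⌊111/2⌋ = 55, remainder 1
⌊2/1⌋ = 2, remainder 0

[7; 6, 1, 4, 37, 55, 2]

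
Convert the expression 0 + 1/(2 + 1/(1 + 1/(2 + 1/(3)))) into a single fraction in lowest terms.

Start with 3.
2 + 1/(3/1) = 2 + 1/3 = 7/3
1 + 1/(7/3) = 1 + 3/7 = 10/7
2 + 1/(10/7) = 2 + 7/10 = 27/10
0 + 1/(27/10) = 0 + 10/27 = 10/27

10/27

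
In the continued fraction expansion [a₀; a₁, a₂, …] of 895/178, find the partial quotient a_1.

35

⌊895/178⌋ = 5, remainder 5
⌊178/5⌋ = 35, remainder 3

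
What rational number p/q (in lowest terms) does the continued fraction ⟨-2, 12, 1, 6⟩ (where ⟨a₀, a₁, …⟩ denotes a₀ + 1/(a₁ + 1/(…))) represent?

a_0 = -2: -2/1
a_1 = 12: -23/12
a_2 = 1: -25/13
a_3 = 6: -173/90

-173/90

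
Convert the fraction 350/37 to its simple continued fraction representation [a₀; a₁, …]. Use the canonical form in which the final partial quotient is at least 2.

350 = 9·37 + 17, so a_0 = 9
37 = 2·17 + 3, so a_1 = 2
17 = 5·3 + 2, so a_2 = 5
3 = 1·2 + 1, so a_3 = 1
2 = 2·1 + 0, so a_4 = 2

[9; 2, 5, 1, 2]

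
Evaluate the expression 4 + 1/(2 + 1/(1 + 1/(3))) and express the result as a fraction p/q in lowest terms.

Starting at the tail and folding back:
Start with 3.
1 + 1/(3/1) = 1 + 1/3 = 4/3
2 + 1/(4/3) = 2 + 3/4 = 11/4
4 + 1/(11/4) = 4 + 4/11 = 48/11

48/11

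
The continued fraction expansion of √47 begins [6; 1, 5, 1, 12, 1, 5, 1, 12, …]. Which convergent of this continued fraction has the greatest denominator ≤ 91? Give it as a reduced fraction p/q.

List convergents until the denominator exceeds the bound:
a_0 = 6: 6/1  (≤ bound)
a_1 = 1: 7/1  (≤ bound)
a_2 = 5: 41/6  (≤ bound)
a_3 = 1: 48/7  (≤ bound)
a_4 = 12: 617/90  (≤ bound)
a_5 = 1: 665/97  (> 91, stop)

617/90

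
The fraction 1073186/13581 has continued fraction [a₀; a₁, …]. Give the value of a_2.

1073186 = 79·13581 + 287, so a_0 = 79
13581 = 47·287 + 92, so a_1 = 47
287 = 3·92 + 11, so a_2 = 3

3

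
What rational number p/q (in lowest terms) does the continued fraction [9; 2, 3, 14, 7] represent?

Build up convergents one term at a time:
a_0 = 9: 9/1
a_1 = 2: 19/2
a_2 = 3: 66/7
a_3 = 14: 943/100
a_4 = 7: 6667/707

6667/707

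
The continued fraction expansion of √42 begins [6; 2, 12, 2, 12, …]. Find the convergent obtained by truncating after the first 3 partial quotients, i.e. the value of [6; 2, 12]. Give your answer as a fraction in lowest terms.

162/25

a_0 = 6: 6/1
a_1 = 2: 13/2
a_2 = 12: 162/25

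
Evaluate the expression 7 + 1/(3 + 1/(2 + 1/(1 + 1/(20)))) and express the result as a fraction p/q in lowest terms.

Use the convergent recurrence hₖ = aₖ·hₖ₋₁ + hₖ₋₂ (and likewise for the denominators kₖ):
a_0 = 7: 7/1
a_1 = 3: 22/3
a_2 = 2: 51/7
a_3 = 1: 73/10
a_4 = 20: 1511/207

1511/207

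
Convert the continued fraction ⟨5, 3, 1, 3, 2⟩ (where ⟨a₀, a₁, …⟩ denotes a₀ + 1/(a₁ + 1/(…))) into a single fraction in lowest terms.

Build up convergents one term at a time:
a_0 = 5: 5/1
a_1 = 3: 16/3
a_2 = 1: 21/4
a_3 = 3: 79/15
a_4 = 2: 179/34

179/34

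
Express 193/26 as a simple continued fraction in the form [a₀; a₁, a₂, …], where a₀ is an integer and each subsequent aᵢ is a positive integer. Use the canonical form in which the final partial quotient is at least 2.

193 = 7·26 + 11, so a_0 = 7
26 = 2·11 + 4, so a_1 = 2
11 = 2·4 + 3, so a_2 = 2
4 = 1·3 + 1, so a_3 = 1
3 = 3·1 + 0, so a_4 = 3

[7; 2, 2, 1, 3]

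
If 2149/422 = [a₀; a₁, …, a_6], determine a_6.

⌊2149/422⌋ = 5, remainder 39
⌊422/39⌋ = 10, remainder 32
⌊39/32⌋ = 1, remainder 7
⌊32/7⌋ = 4, remainder 4
⌊7/4⌋ = 1, remainder 3
⌊4/3⌋ = 1, remainder 1
⌊3/1⌋ = 3, remainder 0

3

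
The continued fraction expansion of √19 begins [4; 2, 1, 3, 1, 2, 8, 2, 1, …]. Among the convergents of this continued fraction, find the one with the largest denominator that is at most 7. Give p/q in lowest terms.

13/3

a_0 = 4: 4/1  (≤ bound)
a_1 = 2: 9/2  (≤ bound)
a_2 = 1: 13/3  (≤ bound)
a_3 = 3: 48/11  (> 7, stop)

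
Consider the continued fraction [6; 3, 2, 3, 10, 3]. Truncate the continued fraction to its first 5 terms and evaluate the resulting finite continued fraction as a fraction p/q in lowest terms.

1554/247

a_0 = 6: 6/1
a_1 = 3: 19/3
a_2 = 2: 44/7
a_3 = 3: 151/24
a_4 = 10: 1554/247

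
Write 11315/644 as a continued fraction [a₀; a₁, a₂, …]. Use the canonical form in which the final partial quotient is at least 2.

[17; 1, 1, 3, 12, 1, 6]

11315 = 17·644 + 367, so a_0 = 17
644 = 1·367 + 277, so a_1 = 1
367 = 1·277 + 90, so a_2 = 1
277 = 3·90 + 7, so a_3 = 3
90 = 12·7 + 6, so a_4 = 12
7 = 1·6 + 1, so a_5 = 1
6 = 6·1 + 0, so a_6 = 6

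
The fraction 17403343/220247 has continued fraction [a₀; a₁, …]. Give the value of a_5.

⌊17403343/220247⌋ = 79, remainder 3830
⌊220247/3830⌋ = 57, remainder 1937
⌊3830/1937⌋ = 1, remainder 1893
⌊1937/1893⌋ = 1, remainder 44
⌊1893/44⌋ = 43, remainder 1
⌊44/1⌋ = 44, remainder 0

44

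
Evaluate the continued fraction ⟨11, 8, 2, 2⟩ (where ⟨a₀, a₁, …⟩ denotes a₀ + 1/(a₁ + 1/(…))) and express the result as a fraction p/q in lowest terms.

Start with 2.
2 + 1/(2/1) = 2 + 1/2 = 5/2
8 + 1/(5/2) = 8 + 2/5 = 42/5
11 + 1/(42/5) = 11 + 5/42 = 467/42

467/42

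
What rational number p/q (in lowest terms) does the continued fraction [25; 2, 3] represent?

178/7

Build up convergents one term at a time:
a_0 = 25: 25/1
a_1 = 2: 51/2
a_2 = 3: 178/7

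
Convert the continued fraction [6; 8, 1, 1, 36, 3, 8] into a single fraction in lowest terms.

Use the convergent recurrence hₖ = aₖ·hₖ₋₁ + hₖ₋₂ (and likewise for the denominators kₖ):
a_0 = 6: 6/1
a_1 = 8: 49/8
a_2 = 1: 55/9
a_3 = 1: 104/17
a_4 = 36: 3799/621
a_5 = 3: 11501/1880
a_6 = 8: 95807/15661

95807/15661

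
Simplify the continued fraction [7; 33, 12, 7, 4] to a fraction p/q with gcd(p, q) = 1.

a_0 = 7: 7/1
a_1 = 33: 232/33
a_2 = 12: 2791/397
a_3 = 7: 19769/2812
a_4 = 4: 81867/11645

81867/11645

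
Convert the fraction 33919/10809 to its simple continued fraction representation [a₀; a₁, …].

33919 ÷ 10809 → quotient 3, remainder 1492
10809 ÷ 1492 → quotient 7, remainder 365
1492 ÷ 365 → quotient 4, remainder 32
365 ÷ 32 → quotient 11, remainder 13
32 ÷ 13 → quotient 2, remainder 6
13 ÷ 6 → quotient 2, remainder 1
6 ÷ 1 → quotient 6, remainder 0

[3; 7, 4, 11, 2, 2, 6]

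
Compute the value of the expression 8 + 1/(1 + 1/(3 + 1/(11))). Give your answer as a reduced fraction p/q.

a_0 = 8: 8/1
a_1 = 1: 9/1
a_2 = 3: 35/4
a_3 = 11: 394/45

394/45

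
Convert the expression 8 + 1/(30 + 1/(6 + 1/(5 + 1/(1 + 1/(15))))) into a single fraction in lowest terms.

141986/17675

Start with 15.
1 + 1/(15/1) = 1 + 1/15 = 16/15
5 + 1/(16/15) = 5 + 15/16 = 95/16
6 + 1/(95/16) = 6 + 16/95 = 586/95
30 + 1/(586/95) = 30 + 95/586 = 17675/586
8 + 1/(17675/586) = 8 + 586/17675 = 141986/17675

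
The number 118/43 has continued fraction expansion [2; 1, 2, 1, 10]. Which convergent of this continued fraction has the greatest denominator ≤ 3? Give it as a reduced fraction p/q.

a_0 = 2: 2/1  (≤ bound)
a_1 = 1: 3/1  (≤ bound)
a_2 = 2: 8/3  (≤ bound)
a_3 = 1: 11/4  (> 3, stop)

8/3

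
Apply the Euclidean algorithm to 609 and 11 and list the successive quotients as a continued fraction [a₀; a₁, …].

Repeatedly divide and take the remainder:
⌊609/11⌋ = 55, remainder 4
⌊11/4⌋ = 2, remainder 3
⌊4/3⌋ = 1, remainder 1
⌊3/1⌋ = 3, remainder 0

[55; 2, 1, 3]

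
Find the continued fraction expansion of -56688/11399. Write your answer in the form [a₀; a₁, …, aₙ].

Repeatedly divide and take the remainder:
-56688 ÷ 11399 → quotient -5, remainder 307
11399 ÷ 307 → quotient 37, remainder 40
307 ÷ 40 → quotient 7, remainder 27
40 ÷ 27 → quotient 1, remainder 13
27 ÷ 13 → quotient 2, remainder 1
13 ÷ 1 → quotient 13, remainder 0

[-5; 37, 7, 1, 2, 13]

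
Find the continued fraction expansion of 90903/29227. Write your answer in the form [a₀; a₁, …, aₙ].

Apply division with remainder until the remainder is 0:
⌊90903/29227⌋ = 3, remainder 3222
⌊29227/3222⌋ = 9, remainder 229
⌊3222/229⌋ = 14, remainder 16
⌊229/16⌋ = 14, remainder 5
⌊16/5⌋ = 3, remainder 1
⌊5/1⌋ = 5, remainder 0

[3; 9, 14, 14, 3, 5]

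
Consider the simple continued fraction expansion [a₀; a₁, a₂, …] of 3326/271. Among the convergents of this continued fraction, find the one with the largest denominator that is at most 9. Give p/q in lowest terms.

a_0 = 12: 12/1  (≤ bound)
a_1 = 3: 37/3  (≤ bound)
a_2 = 1: 49/4  (≤ bound)
a_3 = 1: 86/7  (≤ bound)
a_4 = 1: 135/11  (> 9, stop)

86/7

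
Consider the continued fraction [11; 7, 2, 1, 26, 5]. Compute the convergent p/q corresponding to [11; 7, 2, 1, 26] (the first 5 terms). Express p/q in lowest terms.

6537/587

a_0 = 11: 11/1
a_1 = 7: 78/7
a_2 = 2: 167/15
a_3 = 1: 245/22
a_4 = 26: 6537/587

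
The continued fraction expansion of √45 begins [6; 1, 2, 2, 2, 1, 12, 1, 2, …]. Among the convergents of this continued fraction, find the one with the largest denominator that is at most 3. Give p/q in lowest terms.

a_0 = 6: 6/1  (≤ bound)
a_1 = 1: 7/1  (≤ bound)
a_2 = 2: 20/3  (≤ bound)
a_3 = 2: 47/7  (> 3, stop)

20/3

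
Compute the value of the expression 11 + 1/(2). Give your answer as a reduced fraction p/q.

a_0 = 11: 11/1
a_1 = 2: 23/2

23/2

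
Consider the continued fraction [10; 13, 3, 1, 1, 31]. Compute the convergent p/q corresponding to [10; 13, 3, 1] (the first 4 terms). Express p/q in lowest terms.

a_0 = 10: 10/1
a_1 = 13: 131/13
a_2 = 3: 403/40
a_3 = 1: 534/53

534/53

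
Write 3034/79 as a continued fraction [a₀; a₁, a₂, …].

Repeatedly divide and take the remainder:
3034 = 38·79 + 32, so a_0 = 38
79 = 2·32 + 15, so a_1 = 2
32 = 2·15 + 2, so a_2 = 2
15 = 7·2 + 1, so a_3 = 7
2 = 2·1 + 0, so a_4 = 2

[38; 2, 2, 7, 2]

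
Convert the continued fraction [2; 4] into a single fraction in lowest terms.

Start with 4.
2 + 1/(4/1) = 2 + 1/4 = 9/4

9/4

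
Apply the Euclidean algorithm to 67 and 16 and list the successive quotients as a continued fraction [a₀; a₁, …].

[4; 5, 3]

67 ÷ 16 → quotient 4, remainder 3
16 ÷ 3 → quotient 5, remainder 1
3 ÷ 1 → quotient 3, remainder 0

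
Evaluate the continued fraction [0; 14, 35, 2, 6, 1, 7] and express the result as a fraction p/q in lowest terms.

Build up convergents one term at a time:
a_0 = 0: 0/1
a_1 = 14: 1/14
a_2 = 35: 35/491
a_3 = 2: 71/996
a_4 = 6: 461/6467
a_5 = 1: 532/7463
a_6 = 7: 4185/58708

4185/58708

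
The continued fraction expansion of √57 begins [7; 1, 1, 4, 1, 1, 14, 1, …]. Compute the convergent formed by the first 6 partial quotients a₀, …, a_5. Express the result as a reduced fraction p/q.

151/20

Start with 1.
1 + 1/(1/1) = 1 + 1/1 = 2/1
4 + 1/(2/1) = 4 + 1/2 = 9/2
1 + 1/(9/2) = 1 + 2/9 = 11/9
1 + 1/(11/9) = 1 + 9/11 = 20/11
7 + 1/(20/11) = 7 + 11/20 = 151/20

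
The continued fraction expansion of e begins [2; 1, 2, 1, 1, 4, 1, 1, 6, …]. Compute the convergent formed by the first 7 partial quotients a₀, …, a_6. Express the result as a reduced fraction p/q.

Collapse the nested fraction from the inside out:
Start with 1.
4 + 1/(1/1) = 4 + 1/1 = 5/1
1 + 1/(5/1) = 1 + 1/5 = 6/5
1 + 1/(6/5) = 1 + 5/6 = 11/6
2 + 1/(11/6) = 2 + 6/11 = 28/11
1 + 1/(28/11) = 1 + 11/28 = 39/28
2 + 1/(39/28) = 2 + 28/39 = 106/39

106/39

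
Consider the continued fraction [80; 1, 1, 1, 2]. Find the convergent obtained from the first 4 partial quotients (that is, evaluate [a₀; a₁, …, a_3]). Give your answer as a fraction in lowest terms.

Start with 1.
1 + 1/(1/1) = 1 + 1/1 = 2/1
1 + 1/(2/1) = 1 + 1/2 = 3/2
80 + 1/(3/2) = 80 + 2/3 = 242/3

242/3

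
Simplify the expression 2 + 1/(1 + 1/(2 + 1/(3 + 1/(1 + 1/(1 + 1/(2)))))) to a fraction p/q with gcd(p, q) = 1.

a_0 = 2: 2/1
a_1 = 1: 3/1
a_2 = 2: 8/3
a_3 = 3: 27/10
a_4 = 1: 35/13
a_5 = 1: 62/23
a_6 = 2: 159/59

159/59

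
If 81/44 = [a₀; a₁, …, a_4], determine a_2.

5

81 = 1·44 + 37, so a_0 = 1
44 = 1·37 + 7, so a_1 = 1
37 = 5·7 + 2, so a_2 = 5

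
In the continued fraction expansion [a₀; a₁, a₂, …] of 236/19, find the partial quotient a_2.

⌊236/19⌋ = 12, remainder 8
⌊19/8⌋ = 2, remainder 3
⌊8/3⌋ = 2, remainder 2

2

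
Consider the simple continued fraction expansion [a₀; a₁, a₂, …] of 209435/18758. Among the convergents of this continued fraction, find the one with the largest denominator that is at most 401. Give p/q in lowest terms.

List convergents until the denominator exceeds the bound:
a_0 = 11: 11/1  (≤ bound)
a_1 = 6: 67/6  (≤ bound)
a_2 = 17: 1150/103  (≤ bound)
a_3 = 1: 1217/109  (≤ bound)
a_4 = 1: 2367/212  (≤ bound)
a_5 = 2: 5951/533  (> 401, stop)

2367/212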